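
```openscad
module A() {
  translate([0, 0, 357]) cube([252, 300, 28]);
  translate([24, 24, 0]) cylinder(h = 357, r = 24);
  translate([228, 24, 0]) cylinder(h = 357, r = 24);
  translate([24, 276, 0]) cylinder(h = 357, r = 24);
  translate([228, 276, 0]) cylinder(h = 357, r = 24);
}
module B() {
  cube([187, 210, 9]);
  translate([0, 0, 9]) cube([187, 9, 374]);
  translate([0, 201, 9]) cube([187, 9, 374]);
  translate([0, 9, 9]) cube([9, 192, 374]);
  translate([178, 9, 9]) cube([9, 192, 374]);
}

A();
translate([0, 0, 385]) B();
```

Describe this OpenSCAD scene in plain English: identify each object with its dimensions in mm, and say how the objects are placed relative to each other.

A is a four-legged stool. The seat is a 252×300×28 mm slab whose top surface is at z = 385 mm; four round legs, each 48 mm in diameter, run from the floor (z = 0) to the underside of the seat, each leg's axis is inset half a diameter from the nearest pair of seat edges (so the leg's bounding box is flush with the corner).

B is an open-topped rectangular box: outside dimensions 187×210×383 mm, with a uniform wall and base thickness of 9 mm. The base is a full 187×210 slab on the floor; four walls sit on top of the base. The front and back walls (the −y and +y sides) span the full width; the two side walls fit between them.

The open box is on top of the stool.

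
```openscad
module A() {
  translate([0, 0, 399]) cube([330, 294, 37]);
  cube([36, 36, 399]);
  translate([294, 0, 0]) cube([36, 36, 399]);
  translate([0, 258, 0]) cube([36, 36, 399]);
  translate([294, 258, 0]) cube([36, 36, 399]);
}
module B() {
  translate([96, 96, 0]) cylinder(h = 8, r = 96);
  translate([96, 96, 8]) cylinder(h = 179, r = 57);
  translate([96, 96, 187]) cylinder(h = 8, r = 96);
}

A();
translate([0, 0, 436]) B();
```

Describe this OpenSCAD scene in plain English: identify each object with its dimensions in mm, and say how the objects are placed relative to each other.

A is a simple wooden stool: a rectangular seat 330 mm (x) by 294 mm (y), 37 mm thick, top face at z = 436 mm, on four square legs, each 36×36 mm in cross-section. The legs rest on z = 0, each flush with a corner of the seat.

B is a spool: two coaxial disc flanges of radius 96 mm and thickness 8 mm, joined by a core cylinder of radius 57 mm and height 179 mm. The lower flange rests on z = 0 and the three cylinders share a vertical axis.

The spool is on top of the stool.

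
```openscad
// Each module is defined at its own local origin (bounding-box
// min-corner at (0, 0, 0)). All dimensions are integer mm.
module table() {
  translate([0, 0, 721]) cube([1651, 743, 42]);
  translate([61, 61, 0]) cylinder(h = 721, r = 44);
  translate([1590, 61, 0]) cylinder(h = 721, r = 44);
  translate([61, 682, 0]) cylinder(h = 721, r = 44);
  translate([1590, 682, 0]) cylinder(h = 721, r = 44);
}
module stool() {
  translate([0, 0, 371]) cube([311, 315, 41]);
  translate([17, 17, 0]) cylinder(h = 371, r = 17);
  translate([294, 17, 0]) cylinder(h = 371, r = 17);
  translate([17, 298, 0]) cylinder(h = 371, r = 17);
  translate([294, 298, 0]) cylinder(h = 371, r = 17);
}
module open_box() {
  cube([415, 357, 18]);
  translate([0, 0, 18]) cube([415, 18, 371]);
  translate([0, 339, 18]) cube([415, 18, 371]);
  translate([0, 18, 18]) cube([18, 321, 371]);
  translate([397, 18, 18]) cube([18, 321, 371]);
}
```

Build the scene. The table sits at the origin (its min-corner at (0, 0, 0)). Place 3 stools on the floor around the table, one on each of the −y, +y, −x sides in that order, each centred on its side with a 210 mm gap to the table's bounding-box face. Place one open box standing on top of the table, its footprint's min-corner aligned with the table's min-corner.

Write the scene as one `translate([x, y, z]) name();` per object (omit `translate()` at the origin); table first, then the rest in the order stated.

table();
translate([670, -525, 0]) stool();
translate([670, 953, 0]) stool();
translate([-521, 214, 0]) stool();
translate([0, 0, 763]) open_box();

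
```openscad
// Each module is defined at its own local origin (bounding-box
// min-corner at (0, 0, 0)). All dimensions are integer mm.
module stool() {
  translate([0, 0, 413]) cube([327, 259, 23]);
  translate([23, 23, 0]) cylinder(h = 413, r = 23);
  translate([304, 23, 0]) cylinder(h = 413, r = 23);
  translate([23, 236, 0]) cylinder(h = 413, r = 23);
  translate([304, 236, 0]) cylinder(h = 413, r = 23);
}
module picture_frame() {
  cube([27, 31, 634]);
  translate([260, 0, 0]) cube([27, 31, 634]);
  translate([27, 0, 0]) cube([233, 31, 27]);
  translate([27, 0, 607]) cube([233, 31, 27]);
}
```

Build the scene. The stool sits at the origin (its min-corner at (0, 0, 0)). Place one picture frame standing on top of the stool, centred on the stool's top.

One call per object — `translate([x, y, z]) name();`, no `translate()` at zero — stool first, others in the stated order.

stool();
translate([20, 114, 436]) picture_frame();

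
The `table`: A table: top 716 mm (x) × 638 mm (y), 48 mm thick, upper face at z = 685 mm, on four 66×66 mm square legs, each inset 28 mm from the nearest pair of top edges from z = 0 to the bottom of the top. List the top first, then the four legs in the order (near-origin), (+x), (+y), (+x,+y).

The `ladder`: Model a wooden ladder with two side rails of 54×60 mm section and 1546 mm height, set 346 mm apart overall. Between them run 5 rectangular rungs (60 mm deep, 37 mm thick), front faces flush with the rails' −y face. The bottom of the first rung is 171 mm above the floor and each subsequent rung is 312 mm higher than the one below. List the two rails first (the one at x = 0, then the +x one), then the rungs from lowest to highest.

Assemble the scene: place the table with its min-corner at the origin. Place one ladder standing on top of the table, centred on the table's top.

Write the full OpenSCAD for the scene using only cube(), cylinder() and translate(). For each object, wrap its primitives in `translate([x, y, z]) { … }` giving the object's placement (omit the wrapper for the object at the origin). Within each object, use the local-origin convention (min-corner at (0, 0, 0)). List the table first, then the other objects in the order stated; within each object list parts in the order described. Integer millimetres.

translate([0, 0, 637]) cube([716, 638, 48]);
translate([28, 28, 0]) cube([66, 66, 637]);
translate([622, 28, 0]) cube([66, 66, 637]);
translate([28, 544, 0]) cube([66, 66, 637]);
translate([622, 544, 0]) cube([66, 66, 637]);
translate([185, 289, 685]) {
  cube([54, 60, 1546]);
  translate([292, 0, 0]) cube([54, 60, 1546]);
  translate([54, 0, 171]) cube([238, 60, 37]);
  translate([54, 0, 483]) cube([238, 60, 37]);
  translate([54, 0, 795]) cube([238, 60, 37]);
  translate([54, 0, 1107]) cube([238, 60, 37]);
  translate([54, 0, 1419]) cube([238, 60, 37]);
}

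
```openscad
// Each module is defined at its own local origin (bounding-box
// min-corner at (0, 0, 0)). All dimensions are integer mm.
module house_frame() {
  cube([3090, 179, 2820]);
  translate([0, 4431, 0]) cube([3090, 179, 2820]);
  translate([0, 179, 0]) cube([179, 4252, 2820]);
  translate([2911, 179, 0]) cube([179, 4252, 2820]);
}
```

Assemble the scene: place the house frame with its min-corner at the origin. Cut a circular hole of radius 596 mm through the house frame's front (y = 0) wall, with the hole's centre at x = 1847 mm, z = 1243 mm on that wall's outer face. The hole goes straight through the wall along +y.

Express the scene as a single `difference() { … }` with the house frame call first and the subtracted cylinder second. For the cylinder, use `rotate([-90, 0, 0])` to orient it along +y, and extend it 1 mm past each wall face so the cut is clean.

difference() {
  house_frame();
  translate([1847, -1, 1243]) rotate([-90, 0, 0]) cylinder(h = 181, r = 596);
}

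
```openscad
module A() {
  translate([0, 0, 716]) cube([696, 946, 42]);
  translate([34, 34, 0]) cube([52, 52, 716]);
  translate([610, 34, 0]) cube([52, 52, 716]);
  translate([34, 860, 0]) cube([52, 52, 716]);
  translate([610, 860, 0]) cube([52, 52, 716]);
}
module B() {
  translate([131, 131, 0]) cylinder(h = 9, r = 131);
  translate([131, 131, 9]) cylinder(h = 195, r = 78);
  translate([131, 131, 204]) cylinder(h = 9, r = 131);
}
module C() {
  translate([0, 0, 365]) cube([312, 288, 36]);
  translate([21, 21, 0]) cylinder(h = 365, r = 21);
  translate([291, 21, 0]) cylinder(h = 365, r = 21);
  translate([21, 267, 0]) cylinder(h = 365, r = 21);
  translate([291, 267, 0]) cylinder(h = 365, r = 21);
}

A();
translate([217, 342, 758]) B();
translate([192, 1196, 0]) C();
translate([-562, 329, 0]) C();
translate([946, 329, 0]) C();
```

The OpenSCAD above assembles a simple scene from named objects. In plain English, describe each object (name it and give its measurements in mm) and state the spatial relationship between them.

A is a table with a 696×946 mm rectangular top, 42 mm thick, top surface at z = 758 mm, supported by four 52×52 mm square legs, each inset 34 mm from the nearest pair of top edges, running from the floor.

B is a spool: two coaxial disc flanges of radius 131 mm and thickness 9 mm, joined by a core cylinder of radius 78 mm and height 195 mm. The lower flange rests on z = 0 and the three cylinders share a vertical axis.

C is a four-legged stool. The seat is a 312×288×36 mm slab whose top surface is at z = 401 mm; four round legs, each 42 mm in diameter, run from the floor (z = 0) to the underside of the seat, each leg's axis is inset half a diameter from the nearest pair of seat edges (so the leg's bounding box is flush with the corner).

The spool is on top of the table, centred. Three stools sit around the table at the +y, −x, +x sides.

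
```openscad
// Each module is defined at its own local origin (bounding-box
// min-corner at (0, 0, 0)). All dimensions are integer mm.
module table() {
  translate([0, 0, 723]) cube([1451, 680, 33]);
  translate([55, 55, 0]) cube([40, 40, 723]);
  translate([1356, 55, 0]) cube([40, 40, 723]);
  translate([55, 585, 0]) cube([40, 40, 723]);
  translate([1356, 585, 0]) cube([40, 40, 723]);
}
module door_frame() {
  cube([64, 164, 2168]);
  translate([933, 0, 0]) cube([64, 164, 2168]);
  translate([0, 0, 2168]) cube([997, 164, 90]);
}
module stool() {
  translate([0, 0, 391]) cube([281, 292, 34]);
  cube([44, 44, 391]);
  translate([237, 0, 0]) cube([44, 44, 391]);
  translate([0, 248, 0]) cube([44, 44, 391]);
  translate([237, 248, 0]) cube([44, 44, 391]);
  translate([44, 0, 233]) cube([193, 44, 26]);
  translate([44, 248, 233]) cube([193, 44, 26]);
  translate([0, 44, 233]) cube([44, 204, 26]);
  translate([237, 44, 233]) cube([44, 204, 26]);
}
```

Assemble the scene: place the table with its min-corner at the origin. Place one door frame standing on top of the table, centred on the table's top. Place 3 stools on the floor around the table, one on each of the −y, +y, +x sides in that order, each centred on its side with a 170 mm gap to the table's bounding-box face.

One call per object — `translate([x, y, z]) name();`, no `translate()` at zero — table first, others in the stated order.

table();
translate([227, 258, 756]) door_frame();
translate([585, -462, 0]) stool();
translate([585, 850, 0]) stool();
translate([1621, 194, 0]) stool();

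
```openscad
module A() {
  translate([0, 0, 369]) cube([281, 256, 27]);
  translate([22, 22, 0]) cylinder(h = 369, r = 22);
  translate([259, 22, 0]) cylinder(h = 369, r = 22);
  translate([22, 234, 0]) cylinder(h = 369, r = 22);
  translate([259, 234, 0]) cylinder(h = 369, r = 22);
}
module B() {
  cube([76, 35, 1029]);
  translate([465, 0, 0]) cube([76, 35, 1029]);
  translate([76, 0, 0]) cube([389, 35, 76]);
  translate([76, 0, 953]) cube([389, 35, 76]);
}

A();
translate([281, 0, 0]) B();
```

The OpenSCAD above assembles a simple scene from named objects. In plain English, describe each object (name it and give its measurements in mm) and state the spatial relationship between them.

A is a four-legged stool. The seat is a 281×256×27 mm slab whose top surface is at z = 396 mm; four round legs, each 44 mm in diameter, run from the floor (z = 0) to the underside of the seat, each leg's axis is inset half a diameter from the nearest pair of seat edges (so the leg's bounding box is flush with the corner).

B is a rectangular picture frame lying in the x–z plane (depth along y). The opening is 389 mm wide (x) by 877 mm tall (z), surrounded by a border 76 mm wide on all four sides. The frame is 35 mm deep and is made of two full-height vertical stiles with two horizontal rails fitted between them.

The picture frame is against the stool's +x side, with their −y faces flush.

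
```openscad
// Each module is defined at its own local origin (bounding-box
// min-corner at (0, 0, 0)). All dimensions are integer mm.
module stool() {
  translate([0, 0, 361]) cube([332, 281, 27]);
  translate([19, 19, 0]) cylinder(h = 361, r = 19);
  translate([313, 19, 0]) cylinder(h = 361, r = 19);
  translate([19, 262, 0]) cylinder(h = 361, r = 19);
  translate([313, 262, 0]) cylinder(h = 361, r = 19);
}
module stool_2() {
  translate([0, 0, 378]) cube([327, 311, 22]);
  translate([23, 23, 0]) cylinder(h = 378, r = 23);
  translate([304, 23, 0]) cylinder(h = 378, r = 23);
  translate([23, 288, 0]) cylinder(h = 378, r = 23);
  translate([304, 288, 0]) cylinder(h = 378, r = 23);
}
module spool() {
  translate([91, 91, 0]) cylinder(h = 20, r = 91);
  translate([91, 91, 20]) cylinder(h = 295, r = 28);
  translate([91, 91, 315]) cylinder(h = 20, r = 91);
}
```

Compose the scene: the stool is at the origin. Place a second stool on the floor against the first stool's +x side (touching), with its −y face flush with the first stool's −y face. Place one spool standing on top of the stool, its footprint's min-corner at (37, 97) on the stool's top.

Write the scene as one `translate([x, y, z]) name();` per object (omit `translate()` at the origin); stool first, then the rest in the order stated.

stool();
translate([332, 0, 0]) stool_2();
translate([37, 97, 388]) spool();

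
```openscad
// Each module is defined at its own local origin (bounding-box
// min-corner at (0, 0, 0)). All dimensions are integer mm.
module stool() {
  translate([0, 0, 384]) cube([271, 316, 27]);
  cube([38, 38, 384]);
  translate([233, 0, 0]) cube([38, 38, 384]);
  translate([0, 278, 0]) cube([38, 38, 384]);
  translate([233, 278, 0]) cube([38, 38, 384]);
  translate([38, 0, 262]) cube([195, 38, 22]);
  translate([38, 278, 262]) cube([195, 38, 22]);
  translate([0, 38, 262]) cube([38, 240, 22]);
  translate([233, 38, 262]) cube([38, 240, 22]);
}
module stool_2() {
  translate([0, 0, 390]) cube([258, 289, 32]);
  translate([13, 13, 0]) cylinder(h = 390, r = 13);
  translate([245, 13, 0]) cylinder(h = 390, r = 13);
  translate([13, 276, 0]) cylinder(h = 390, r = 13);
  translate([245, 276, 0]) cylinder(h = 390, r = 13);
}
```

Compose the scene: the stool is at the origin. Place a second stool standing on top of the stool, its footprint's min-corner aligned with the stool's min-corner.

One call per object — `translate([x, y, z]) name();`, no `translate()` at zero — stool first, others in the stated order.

stool();
translate([0, 0, 411]) stool_2();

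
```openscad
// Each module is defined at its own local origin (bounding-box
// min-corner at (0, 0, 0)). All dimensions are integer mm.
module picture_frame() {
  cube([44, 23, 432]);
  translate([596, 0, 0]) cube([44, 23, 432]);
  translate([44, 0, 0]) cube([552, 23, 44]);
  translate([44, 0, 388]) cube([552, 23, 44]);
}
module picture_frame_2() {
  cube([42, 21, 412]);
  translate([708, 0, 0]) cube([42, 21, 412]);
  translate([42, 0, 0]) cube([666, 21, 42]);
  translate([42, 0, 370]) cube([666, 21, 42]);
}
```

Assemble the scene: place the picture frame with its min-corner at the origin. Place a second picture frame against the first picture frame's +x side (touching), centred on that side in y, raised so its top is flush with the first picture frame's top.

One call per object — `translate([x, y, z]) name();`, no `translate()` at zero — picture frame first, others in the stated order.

picture_frame();
translate([640, 1, 20]) picture_frame_2();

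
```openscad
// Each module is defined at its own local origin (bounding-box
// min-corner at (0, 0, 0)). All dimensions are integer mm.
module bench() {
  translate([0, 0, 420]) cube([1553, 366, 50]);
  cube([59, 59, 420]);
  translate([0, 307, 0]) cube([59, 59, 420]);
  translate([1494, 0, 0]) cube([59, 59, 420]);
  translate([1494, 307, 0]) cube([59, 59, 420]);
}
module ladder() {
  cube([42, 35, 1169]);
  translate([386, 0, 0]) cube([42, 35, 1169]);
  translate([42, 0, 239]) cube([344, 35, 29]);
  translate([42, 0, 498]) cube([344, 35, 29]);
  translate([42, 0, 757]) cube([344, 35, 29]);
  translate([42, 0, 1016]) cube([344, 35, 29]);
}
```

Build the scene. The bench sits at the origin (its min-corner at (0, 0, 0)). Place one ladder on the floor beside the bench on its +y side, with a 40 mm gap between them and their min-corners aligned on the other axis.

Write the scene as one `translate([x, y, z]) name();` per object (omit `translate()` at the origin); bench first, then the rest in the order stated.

bench();
translate([0, 406, 0]) ladder();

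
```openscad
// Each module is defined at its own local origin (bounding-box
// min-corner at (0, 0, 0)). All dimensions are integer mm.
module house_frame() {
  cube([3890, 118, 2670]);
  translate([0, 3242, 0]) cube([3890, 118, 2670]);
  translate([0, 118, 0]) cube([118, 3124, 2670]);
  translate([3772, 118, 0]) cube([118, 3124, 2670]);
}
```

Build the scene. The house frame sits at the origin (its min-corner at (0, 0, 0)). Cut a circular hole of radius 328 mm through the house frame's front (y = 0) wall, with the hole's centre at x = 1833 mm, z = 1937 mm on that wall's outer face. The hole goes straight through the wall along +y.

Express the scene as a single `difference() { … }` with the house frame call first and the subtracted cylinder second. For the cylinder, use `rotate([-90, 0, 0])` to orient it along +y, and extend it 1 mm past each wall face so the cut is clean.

difference() {
  house_frame();
  translate([1833, -1, 1937]) rotate([-90, 0, 0]) cylinder(h = 120, r = 328);
}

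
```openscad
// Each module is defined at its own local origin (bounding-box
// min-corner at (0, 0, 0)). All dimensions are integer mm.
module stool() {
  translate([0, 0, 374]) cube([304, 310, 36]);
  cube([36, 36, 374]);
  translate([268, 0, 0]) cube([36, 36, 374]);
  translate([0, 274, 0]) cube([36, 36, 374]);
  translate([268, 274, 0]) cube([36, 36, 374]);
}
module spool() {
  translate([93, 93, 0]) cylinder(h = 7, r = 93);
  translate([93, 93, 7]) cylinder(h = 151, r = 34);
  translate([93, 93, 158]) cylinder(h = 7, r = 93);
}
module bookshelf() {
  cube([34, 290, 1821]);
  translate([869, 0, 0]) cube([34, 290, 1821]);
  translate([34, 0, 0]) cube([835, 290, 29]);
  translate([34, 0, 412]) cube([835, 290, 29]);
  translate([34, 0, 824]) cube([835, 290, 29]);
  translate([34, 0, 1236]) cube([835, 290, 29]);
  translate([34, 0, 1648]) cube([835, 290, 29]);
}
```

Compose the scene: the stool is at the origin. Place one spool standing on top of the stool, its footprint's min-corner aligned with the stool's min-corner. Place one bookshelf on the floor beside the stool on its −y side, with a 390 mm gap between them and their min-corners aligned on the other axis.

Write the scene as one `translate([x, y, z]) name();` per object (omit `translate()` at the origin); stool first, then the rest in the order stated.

stool();
translate([0, 0, 410]) spool();
translate([0, -680, 0]) bookshelf();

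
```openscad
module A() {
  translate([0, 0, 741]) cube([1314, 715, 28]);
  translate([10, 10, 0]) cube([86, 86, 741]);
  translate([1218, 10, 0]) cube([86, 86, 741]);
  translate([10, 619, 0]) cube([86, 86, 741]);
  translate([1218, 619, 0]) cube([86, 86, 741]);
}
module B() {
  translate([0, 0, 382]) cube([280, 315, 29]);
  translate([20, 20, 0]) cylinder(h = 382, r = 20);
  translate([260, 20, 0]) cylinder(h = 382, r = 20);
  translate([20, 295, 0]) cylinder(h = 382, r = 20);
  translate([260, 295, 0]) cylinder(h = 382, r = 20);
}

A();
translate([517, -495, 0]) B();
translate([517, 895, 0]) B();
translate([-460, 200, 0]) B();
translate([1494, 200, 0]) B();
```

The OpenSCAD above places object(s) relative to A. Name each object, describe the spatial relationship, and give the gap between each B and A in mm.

A is a table. B is a stool. Four stools sit around the table at the −y, +y, −x, +x sides. The gap between each stool and the table is 180 mm.

Each stool's nearest face is 180 mm from the table's bounding box.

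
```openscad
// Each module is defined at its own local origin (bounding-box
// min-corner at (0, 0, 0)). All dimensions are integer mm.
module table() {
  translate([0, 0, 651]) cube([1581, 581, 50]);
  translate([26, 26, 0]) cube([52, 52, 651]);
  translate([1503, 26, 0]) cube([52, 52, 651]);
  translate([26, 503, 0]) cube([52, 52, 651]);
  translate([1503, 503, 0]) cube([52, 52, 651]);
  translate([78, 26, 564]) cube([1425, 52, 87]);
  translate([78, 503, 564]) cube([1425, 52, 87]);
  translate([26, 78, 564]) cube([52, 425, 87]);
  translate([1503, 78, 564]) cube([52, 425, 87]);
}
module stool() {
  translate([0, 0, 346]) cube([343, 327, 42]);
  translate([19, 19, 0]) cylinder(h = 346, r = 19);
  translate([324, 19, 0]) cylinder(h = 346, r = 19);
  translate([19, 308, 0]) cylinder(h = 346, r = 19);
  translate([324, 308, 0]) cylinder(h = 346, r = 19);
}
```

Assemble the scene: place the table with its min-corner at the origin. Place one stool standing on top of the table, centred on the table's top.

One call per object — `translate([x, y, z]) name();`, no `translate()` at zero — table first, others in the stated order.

table();
translate([619, 127, 701]) stool();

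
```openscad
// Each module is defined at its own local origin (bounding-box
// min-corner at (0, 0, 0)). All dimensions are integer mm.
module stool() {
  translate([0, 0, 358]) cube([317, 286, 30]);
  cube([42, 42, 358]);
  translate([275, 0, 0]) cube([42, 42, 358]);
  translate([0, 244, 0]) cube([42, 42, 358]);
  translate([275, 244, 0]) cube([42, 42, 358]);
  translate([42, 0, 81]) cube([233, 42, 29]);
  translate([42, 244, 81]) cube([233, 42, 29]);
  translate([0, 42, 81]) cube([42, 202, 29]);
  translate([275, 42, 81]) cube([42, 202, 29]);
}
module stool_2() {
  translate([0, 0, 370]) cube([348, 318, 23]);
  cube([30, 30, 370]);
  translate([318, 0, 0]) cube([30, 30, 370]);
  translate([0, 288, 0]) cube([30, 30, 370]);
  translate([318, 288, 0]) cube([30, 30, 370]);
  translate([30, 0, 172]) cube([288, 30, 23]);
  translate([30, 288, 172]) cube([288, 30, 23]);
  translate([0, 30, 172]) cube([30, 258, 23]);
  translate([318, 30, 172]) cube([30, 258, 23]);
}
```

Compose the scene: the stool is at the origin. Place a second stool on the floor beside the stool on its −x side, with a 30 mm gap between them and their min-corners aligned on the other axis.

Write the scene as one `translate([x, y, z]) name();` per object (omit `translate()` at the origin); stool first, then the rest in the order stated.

stool();
translate([-378, 0, 0]) stool_2();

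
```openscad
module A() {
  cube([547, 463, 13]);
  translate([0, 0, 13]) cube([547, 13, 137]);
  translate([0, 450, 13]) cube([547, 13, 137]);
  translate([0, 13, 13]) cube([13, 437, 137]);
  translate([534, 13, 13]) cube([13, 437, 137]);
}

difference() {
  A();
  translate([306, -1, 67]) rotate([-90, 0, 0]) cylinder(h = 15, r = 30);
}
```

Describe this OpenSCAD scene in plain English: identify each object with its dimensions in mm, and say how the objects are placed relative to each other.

A is an open storage box with external size 547×463×150 mm and wall thickness 13 mm (the base is also 13 mm thick). The base covers the whole footprint; the four walls stand on the base, with the y-facing walls full-width and the x-facing walls fitting between their inner faces.

The open box has a circular hole of radius 30 mm through its front wall, centred at (x = 306, z = 67).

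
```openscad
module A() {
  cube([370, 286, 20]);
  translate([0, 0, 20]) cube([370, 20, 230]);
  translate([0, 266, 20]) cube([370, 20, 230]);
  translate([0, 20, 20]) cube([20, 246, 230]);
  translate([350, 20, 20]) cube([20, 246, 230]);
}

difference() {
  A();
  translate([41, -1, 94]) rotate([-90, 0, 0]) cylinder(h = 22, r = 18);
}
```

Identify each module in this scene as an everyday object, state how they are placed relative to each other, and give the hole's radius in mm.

A is an open box. The open box has a circular hole through its front wall. The hole's radius is 18 mm.

The subtracted cylinder has r = 18 mm.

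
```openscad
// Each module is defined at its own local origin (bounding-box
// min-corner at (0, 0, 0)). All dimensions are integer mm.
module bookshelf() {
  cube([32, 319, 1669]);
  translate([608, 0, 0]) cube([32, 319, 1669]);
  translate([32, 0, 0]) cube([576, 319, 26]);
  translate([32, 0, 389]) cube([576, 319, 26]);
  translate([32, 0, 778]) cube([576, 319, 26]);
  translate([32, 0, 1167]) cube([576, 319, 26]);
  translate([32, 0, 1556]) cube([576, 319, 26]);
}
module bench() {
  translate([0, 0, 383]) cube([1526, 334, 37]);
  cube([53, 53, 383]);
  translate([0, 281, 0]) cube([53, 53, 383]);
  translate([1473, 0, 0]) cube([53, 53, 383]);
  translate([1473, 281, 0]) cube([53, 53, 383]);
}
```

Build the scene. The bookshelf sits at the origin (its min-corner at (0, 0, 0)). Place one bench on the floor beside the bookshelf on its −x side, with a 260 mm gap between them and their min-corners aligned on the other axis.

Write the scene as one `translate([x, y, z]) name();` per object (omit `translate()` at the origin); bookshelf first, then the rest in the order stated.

bookshelf();
translate([-1786, 0, 0]) bench();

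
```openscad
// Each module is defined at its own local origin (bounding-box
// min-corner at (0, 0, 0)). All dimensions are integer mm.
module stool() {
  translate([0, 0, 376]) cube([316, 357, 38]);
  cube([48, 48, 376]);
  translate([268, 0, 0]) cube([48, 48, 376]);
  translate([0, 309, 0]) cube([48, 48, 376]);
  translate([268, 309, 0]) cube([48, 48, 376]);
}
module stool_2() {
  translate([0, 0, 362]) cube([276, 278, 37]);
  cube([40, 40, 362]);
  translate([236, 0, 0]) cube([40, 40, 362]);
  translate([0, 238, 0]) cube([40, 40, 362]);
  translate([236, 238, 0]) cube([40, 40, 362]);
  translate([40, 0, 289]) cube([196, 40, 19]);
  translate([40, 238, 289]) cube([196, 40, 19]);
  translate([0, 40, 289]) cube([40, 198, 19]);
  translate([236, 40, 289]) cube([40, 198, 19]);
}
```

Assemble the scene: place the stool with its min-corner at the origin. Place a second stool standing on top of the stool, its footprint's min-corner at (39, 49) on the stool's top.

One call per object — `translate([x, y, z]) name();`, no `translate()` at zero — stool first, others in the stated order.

stool();
translate([39, 49, 414]) stool_2();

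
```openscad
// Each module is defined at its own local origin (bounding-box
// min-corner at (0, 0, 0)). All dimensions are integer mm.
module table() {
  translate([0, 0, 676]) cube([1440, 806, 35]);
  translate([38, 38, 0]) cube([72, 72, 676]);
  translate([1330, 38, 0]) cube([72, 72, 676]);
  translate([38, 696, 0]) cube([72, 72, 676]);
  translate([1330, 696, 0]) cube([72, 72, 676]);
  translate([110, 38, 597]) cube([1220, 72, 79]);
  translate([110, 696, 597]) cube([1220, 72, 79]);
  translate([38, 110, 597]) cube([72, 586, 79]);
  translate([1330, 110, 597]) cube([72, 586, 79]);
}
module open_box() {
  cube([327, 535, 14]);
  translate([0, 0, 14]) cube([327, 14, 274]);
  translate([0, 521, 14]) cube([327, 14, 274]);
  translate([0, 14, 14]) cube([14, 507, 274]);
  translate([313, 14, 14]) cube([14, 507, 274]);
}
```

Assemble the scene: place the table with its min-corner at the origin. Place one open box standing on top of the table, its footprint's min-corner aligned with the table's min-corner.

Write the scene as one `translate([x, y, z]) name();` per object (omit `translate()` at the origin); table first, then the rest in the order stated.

table();
translate([0, 0, 711]) open_box();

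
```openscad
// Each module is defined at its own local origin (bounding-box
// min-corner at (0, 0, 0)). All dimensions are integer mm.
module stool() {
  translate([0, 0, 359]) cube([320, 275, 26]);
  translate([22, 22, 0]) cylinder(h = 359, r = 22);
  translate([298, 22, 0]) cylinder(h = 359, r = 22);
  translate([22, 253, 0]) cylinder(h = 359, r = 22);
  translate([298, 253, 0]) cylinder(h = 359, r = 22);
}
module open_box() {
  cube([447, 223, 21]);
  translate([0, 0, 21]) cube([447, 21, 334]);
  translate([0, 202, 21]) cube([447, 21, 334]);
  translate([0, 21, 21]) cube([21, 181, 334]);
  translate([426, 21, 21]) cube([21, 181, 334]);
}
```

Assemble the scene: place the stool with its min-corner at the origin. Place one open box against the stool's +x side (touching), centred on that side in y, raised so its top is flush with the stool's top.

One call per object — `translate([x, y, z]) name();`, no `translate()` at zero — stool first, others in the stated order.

stool();
translate([320, 26, 30]) open_box();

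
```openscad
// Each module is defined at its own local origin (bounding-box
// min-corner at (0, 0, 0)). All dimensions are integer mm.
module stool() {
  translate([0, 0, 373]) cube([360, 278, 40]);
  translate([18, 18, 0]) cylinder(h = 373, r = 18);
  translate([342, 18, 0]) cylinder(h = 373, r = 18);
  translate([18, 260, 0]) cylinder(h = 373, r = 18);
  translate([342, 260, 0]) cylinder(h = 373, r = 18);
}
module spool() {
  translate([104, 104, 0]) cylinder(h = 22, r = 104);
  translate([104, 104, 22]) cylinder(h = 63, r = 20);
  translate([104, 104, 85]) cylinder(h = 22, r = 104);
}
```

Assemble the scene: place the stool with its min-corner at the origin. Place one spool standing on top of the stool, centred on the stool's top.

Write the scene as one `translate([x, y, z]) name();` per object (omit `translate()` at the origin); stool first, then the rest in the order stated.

stool();
translate([76, 35, 413]) spool();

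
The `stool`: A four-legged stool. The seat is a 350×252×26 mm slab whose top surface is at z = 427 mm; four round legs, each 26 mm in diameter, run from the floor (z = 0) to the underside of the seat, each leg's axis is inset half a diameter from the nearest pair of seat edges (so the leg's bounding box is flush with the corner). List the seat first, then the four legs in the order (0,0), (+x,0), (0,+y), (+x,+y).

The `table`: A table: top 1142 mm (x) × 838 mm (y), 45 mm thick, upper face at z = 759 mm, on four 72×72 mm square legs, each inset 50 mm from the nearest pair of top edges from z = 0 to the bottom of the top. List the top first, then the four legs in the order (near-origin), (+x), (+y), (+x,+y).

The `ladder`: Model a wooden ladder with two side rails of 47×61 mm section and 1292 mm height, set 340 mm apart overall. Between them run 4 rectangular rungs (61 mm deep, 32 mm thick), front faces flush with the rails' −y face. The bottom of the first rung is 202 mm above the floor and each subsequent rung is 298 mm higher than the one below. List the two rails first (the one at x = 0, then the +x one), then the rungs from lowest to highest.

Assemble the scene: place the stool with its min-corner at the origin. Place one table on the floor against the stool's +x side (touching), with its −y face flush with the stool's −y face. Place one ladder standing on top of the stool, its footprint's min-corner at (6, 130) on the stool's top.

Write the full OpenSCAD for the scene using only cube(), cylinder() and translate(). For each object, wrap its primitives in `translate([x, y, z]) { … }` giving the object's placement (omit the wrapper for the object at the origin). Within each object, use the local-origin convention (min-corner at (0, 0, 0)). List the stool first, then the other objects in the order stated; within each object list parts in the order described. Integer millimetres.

translate([0, 0, 401]) cube([350, 252, 26]);
translate([13, 13, 0]) cylinder(h = 401, r = 13);
translate([337, 13, 0]) cylinder(h = 401, r = 13);
translate([13, 239, 0]) cylinder(h = 401, r = 13);
translate([337, 239, 0]) cylinder(h = 401, r = 13);
translate([350, 0, 0]) {
  translate([0, 0, 714]) cube([1142, 838, 45]);
  translate([50, 50, 0]) cube([72, 72, 714]);
  translate([1020, 50, 0]) cube([72, 72, 714]);
  translate([50, 716, 0]) cube([72, 72, 714]);
  translate([1020, 716, 0]) cube([72, 72, 714]);
}
translate([6, 130, 427]) {
  cube([47, 61, 1292]);
  translate([293, 0, 0]) cube([47, 61, 1292]);
  translate([47, 0, 202]) cube([246, 61, 32]);
  translate([47, 0, 500]) cube([246, 61, 32]);
  translate([47, 0, 798]) cube([246, 61, 32]);
  translate([47, 0, 1096]) cube([246, 61, 32]);
}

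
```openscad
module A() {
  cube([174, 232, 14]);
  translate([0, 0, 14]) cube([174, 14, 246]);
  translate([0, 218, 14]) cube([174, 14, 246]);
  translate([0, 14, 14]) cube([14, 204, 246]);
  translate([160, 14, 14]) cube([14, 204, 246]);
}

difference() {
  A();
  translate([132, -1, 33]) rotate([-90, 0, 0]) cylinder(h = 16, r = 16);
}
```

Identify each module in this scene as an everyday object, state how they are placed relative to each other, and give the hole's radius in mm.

The subtracted cylinder has r = 16 mm.

A is an open box. The open box has a circular hole through its front wall. The hole's radius is 16 mm.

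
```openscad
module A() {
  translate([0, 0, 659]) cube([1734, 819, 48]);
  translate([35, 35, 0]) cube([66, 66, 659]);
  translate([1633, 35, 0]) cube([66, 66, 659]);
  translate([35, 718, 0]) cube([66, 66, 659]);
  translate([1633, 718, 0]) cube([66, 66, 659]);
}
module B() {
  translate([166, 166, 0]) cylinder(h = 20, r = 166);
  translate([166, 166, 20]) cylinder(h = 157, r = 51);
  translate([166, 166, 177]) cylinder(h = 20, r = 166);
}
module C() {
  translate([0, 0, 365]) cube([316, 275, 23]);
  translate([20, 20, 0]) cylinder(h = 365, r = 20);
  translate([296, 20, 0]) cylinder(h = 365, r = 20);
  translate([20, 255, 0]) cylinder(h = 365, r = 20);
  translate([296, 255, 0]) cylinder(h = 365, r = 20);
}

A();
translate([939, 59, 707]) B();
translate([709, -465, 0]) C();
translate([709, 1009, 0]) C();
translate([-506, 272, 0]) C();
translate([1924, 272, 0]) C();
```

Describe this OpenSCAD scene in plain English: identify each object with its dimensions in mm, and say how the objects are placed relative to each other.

A is a table: top 1734 mm (x) × 819 mm (y), 48 mm thick, upper face at z = 707 mm, on four 66×66 mm square legs, each inset 35 mm from the nearest pair of top edges, running from z = 0 to the bottom of the top.

B is a spool: two coaxial disc flanges of radius 166 mm and thickness 20 mm, joined by a core cylinder of radius 51 mm and height 157 mm. The lower flange rests on z = 0 and the three cylinders share a vertical axis.

C is a four-legged stool. The seat is a 316×275×23 mm slab whose top surface is at z = 388 mm; four round legs, each 40 mm in diameter, run from the floor (z = 0) to the underside of the seat, each leg's axis is inset half a diameter from the nearest pair of seat edges (so the leg's bounding box is flush with the corner).

The spool is on top of the table. Four stools sit around the table at the −y, +y, −x, +x sides.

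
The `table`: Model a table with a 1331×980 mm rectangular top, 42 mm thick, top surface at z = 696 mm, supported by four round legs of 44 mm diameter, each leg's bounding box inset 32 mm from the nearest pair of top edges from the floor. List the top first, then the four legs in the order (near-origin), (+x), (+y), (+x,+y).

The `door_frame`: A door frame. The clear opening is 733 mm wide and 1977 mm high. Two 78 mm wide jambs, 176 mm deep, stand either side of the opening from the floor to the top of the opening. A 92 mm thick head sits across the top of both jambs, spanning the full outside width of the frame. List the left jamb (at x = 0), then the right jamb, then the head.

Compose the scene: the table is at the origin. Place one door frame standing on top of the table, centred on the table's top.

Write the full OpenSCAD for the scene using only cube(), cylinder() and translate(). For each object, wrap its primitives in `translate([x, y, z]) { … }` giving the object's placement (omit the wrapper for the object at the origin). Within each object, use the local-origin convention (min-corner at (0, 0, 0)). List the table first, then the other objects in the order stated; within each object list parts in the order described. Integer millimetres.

translate([0, 0, 654]) cube([1331, 980, 42]);
translate([54, 54, 0]) cylinder(h = 654, r = 22);
translate([1277, 54, 0]) cylinder(h = 654, r = 22);
translate([54, 926, 0]) cylinder(h = 654, r = 22);
translate([1277, 926, 0]) cylinder(h = 654, r = 22);
translate([221, 402, 696]) {
  cube([78, 176, 1977]);
  translate([811, 0, 0]) cube([78, 176, 1977]);
  translate([0, 0, 1977]) cube([889, 176, 92]);
}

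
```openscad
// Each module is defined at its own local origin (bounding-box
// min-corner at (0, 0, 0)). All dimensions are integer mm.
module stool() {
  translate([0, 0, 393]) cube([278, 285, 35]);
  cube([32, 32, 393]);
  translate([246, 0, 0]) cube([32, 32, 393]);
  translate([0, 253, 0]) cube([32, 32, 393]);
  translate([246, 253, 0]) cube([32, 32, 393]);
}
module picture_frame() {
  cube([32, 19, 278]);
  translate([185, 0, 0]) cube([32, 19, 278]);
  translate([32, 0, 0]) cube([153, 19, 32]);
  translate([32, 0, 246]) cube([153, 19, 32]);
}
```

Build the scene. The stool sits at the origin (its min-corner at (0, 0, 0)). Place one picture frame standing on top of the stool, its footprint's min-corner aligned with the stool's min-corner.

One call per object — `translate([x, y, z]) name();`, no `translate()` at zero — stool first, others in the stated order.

stool();
translate([0, 0, 428]) picture_frame();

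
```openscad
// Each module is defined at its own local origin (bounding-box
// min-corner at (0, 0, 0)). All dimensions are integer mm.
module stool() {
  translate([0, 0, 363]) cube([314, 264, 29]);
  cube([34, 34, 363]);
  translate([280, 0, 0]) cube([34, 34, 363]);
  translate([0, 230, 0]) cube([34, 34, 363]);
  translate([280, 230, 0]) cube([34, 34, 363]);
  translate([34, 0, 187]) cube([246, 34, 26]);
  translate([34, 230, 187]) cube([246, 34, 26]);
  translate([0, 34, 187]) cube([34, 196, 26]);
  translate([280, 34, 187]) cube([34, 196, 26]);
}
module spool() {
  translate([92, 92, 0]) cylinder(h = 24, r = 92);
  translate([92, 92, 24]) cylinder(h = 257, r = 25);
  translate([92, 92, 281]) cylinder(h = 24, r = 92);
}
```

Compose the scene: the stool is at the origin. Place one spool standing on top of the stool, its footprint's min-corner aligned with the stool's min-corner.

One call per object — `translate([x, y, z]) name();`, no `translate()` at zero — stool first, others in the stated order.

stool();
translate([0, 0, 392]) spool();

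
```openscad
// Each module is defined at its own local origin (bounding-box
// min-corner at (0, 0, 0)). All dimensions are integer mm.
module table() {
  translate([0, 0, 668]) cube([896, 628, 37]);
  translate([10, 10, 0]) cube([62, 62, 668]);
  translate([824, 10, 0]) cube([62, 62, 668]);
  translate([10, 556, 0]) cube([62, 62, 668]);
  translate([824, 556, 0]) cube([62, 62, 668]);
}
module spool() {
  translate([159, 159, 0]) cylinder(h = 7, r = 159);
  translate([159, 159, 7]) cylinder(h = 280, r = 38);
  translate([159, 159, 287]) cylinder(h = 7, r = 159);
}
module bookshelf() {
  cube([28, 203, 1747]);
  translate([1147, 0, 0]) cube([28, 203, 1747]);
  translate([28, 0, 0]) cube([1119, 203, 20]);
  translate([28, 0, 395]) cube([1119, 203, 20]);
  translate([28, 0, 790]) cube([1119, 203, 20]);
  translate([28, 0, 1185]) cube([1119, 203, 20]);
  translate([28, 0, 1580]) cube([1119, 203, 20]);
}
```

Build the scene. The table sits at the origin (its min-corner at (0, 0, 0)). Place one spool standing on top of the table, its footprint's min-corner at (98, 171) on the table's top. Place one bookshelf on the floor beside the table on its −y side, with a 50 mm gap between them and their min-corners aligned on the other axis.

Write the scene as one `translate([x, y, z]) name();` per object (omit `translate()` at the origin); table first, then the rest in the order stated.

table();
translate([98, 171, 705]) spool();
translate([0, -253, 0]) bookshelf();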